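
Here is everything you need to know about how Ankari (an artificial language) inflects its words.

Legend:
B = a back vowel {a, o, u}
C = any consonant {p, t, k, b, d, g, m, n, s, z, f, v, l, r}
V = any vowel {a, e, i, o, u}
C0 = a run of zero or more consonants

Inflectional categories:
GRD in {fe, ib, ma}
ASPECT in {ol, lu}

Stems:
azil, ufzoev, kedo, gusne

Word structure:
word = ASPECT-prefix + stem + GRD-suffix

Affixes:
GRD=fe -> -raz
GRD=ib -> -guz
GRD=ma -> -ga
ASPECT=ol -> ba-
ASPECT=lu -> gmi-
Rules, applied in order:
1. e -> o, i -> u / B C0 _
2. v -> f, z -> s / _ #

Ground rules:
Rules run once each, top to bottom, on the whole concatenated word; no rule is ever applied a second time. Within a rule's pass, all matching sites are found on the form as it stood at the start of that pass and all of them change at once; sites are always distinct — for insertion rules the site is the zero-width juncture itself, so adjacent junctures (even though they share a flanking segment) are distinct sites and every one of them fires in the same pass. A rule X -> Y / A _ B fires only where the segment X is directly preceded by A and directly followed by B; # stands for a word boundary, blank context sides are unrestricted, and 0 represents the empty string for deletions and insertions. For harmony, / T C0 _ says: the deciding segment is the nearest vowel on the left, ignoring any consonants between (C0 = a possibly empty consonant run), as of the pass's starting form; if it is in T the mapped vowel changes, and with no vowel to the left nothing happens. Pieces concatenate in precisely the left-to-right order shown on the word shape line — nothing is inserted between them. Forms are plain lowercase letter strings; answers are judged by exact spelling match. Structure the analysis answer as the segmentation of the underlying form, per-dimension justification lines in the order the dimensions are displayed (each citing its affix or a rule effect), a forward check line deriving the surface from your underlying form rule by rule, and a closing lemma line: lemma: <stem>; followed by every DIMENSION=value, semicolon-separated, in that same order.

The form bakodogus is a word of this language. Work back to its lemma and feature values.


underlying: ba-kedo-guz
GRD=ib - signalled by the affix -guz
ASPECT=ol - signalled by the affix ba-
check: bakedoguz -> bakodoguz -> bakodogus
lemma: kedo; GRD=ib; ASPECT=ol


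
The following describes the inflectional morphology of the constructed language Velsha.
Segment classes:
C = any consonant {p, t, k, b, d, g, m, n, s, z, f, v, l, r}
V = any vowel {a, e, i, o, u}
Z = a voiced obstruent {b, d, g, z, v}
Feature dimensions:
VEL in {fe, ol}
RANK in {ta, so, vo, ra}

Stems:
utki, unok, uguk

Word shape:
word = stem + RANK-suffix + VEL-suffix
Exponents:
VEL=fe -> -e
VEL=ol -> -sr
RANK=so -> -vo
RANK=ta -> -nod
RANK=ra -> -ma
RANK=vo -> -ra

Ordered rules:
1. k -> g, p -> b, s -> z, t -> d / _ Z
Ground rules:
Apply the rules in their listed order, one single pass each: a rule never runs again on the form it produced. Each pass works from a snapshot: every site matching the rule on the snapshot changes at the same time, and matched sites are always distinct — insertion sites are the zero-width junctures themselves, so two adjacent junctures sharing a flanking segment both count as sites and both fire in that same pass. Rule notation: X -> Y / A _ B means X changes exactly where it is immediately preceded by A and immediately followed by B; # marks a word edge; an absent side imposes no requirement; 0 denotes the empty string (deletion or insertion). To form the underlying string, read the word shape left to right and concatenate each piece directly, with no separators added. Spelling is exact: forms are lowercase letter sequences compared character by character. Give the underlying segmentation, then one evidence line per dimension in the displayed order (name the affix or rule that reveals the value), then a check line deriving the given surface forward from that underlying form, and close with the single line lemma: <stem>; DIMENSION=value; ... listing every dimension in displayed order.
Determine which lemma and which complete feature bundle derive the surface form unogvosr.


underlying: unok-vo-sr
VEL=ol - signalled by the affix -sr
RANK=so - signalled by the affix -vo
check: unokvosr -> unogvosr
lemma: unok; VEL=ol; RANK=so


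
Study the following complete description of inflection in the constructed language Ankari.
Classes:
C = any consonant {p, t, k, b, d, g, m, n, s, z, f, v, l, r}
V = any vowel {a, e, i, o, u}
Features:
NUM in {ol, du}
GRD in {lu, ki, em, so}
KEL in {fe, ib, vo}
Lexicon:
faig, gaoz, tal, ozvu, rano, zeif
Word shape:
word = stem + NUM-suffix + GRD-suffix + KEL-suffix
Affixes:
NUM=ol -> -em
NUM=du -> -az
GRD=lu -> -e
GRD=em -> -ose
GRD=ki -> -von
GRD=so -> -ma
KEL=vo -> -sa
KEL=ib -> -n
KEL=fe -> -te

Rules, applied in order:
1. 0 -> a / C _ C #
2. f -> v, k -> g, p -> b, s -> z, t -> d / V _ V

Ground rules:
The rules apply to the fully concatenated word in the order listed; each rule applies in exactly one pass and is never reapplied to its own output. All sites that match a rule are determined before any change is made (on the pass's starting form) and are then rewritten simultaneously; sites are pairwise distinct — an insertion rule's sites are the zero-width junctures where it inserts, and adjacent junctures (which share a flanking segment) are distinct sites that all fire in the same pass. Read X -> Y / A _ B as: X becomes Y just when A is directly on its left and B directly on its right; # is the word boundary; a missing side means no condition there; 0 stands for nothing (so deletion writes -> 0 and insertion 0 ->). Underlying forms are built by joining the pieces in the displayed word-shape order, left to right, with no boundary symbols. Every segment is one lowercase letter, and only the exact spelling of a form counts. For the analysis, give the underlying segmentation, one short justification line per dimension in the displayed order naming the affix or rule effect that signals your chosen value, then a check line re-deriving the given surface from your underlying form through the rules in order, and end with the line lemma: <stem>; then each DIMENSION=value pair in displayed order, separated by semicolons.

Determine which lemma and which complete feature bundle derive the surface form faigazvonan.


underlying: faig-az-von-n
NUM=du - signalled by the affix -az
GRD=ki - signalled by the affix -von
KEL=ib - signalled by the affix -n
check: faigazvonn -> faigazvonan -> faigazvonan
lemma: faig; NUM=du; GRD=ki; KEL=ib


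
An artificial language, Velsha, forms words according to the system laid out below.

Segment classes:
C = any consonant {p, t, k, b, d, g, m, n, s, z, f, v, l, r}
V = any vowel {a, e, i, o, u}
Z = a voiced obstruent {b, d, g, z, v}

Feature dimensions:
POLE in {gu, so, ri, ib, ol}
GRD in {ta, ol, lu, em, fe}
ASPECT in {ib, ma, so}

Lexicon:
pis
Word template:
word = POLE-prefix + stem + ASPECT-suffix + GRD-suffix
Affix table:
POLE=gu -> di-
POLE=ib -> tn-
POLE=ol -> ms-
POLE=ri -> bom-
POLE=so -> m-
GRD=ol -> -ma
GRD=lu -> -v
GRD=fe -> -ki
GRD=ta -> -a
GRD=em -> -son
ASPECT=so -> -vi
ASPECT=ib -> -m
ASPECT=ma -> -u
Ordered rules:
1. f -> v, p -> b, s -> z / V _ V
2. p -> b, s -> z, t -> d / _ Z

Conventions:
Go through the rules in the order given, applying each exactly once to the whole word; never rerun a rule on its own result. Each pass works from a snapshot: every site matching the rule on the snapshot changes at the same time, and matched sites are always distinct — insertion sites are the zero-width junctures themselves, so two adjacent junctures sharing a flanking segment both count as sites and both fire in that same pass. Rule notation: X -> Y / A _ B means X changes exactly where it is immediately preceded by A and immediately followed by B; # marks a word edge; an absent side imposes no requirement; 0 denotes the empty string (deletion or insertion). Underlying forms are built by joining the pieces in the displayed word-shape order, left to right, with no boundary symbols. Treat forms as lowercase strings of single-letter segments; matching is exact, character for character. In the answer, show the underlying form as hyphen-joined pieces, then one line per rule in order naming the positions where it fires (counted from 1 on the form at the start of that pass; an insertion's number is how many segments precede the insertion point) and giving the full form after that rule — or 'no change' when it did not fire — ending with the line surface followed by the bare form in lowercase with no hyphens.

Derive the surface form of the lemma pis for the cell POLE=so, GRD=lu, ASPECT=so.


underlying: m-pis-vi-v
1. f -> v, p -> b, s -> z / V _ V: no change
2. p -> b, s -> z, t -> d / _ Z: fires at position(s) 4: mpizviv
surface: mpizviv


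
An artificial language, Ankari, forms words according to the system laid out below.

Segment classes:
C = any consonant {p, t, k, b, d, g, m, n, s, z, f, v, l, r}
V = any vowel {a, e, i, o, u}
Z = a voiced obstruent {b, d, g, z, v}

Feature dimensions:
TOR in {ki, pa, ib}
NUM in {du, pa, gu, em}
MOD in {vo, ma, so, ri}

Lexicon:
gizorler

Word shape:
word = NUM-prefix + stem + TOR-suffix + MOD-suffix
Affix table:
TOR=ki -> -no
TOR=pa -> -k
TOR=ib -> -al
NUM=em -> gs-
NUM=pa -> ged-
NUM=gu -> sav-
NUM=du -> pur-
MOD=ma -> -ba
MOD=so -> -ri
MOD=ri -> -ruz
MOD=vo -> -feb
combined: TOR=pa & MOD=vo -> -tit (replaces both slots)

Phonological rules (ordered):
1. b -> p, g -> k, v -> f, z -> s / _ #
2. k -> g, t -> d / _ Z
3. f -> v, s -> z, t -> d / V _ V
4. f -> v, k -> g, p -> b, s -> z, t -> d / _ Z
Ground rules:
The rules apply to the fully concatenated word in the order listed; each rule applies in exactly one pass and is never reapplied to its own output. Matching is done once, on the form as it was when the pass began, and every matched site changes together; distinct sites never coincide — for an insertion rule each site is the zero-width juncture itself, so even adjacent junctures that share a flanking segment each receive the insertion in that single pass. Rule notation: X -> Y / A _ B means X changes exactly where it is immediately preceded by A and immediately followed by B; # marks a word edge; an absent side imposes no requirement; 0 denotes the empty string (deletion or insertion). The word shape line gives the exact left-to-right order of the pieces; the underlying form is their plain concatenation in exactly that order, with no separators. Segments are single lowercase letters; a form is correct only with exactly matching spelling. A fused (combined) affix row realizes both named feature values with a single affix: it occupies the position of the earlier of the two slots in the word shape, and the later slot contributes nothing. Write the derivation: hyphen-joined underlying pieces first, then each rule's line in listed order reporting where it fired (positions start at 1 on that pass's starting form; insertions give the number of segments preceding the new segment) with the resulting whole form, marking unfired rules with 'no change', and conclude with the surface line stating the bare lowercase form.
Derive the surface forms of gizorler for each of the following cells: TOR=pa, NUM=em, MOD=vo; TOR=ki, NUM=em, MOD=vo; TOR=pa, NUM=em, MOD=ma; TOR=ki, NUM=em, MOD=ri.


cell TOR=pa, NUM=em, MOD=vo:
underlying: gs-gizorler-tit
1. b -> p, g -> k, v -> f, z -> s / _ #: no change
2. k -> g, t -> d / _ Z: no change
3. f -> v, s -> z, t -> d / V _ V: no change
4. f -> v, k -> g, p -> b, s -> z, t -> d / _ Z: fires at position(s) 2: gzgizorlertit
surface: gzgizorlertit

cell TOR=ki, NUM=em, MOD=vo:
underlying: gs-gizorler-no-feb
1. b -> p, g -> k, v -> f, z -> s / _ #: fires at position(s) 15: gsgizorlernofep
2. k -> g, t -> d / _ Z: no change
3. f -> v, s -> z, t -> d / V _ V: fires at position(s) 13: gsgizorlernovep
4. f -> v, k -> g, p -> b, s -> z, t -> d / _ Z: fires at position(s) 2: gzgizorlernovep
surface: gzgizorlernovep

cell TOR=pa, NUM=em, MOD=ma:
underlying: gs-gizorler-k-ba
1. b -> p, g -> k, v -> f, z -> s / _ #: no change
2. k -> g, t -> d / _ Z: fires at position(s) 11: gsgizorlergba
3. f -> v, s -> z, t -> d / V _ V: no change
4. f -> v, k -> g, p -> b, s -> z, t -> d / _ Z: fires at position(s) 2: gzgizorlergba
surface: gzgizorlergba

cell TOR=ki, NUM=em, MOD=ri:
underlying: gs-gizorler-no-ruz
1. b -> p, g -> k, v -> f, z -> s / _ #: fires at position(s) 15: gsgizorlernorus
2. k -> g, t -> d / _ Z: no change
3. f -> v, s -> z, t -> d / V _ V: no change
4. f -> v, k -> g, p -> b, s -> z, t -> d / _ Z: fires at position(s) 2: gzgizorlernorus
surface: gzgizorlernorus


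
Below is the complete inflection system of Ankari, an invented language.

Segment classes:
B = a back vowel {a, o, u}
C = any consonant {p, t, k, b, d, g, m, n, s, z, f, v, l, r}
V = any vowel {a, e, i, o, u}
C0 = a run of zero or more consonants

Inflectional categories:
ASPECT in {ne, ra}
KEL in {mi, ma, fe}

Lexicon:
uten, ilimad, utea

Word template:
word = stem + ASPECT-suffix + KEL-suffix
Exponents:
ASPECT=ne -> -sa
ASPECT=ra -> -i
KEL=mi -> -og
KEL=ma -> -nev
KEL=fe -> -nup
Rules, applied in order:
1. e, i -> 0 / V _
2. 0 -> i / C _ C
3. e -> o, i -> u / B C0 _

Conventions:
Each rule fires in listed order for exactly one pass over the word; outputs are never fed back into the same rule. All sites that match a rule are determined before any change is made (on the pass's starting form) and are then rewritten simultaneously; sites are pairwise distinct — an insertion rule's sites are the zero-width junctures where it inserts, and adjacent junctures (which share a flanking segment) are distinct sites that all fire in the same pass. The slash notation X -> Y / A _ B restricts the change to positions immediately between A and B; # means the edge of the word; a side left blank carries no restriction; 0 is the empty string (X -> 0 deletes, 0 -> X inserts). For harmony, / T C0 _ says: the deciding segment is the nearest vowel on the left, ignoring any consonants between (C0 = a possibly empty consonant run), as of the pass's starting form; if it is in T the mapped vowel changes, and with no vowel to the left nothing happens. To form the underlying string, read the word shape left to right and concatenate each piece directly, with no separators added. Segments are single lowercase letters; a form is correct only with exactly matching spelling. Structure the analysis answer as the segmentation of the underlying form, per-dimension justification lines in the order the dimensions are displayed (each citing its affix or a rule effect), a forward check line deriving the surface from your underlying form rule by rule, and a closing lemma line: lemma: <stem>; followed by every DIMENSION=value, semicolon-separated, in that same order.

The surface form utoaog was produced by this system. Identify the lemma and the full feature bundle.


underlying: utea-i-og
ASPECT=ra - signalled by the affix -i
KEL=mi - signalled by the affix -og
check: uteaiog -> uteaog -> uteaog -> utoaog
lemma: utea; ASPECT=ra; KEL=mi


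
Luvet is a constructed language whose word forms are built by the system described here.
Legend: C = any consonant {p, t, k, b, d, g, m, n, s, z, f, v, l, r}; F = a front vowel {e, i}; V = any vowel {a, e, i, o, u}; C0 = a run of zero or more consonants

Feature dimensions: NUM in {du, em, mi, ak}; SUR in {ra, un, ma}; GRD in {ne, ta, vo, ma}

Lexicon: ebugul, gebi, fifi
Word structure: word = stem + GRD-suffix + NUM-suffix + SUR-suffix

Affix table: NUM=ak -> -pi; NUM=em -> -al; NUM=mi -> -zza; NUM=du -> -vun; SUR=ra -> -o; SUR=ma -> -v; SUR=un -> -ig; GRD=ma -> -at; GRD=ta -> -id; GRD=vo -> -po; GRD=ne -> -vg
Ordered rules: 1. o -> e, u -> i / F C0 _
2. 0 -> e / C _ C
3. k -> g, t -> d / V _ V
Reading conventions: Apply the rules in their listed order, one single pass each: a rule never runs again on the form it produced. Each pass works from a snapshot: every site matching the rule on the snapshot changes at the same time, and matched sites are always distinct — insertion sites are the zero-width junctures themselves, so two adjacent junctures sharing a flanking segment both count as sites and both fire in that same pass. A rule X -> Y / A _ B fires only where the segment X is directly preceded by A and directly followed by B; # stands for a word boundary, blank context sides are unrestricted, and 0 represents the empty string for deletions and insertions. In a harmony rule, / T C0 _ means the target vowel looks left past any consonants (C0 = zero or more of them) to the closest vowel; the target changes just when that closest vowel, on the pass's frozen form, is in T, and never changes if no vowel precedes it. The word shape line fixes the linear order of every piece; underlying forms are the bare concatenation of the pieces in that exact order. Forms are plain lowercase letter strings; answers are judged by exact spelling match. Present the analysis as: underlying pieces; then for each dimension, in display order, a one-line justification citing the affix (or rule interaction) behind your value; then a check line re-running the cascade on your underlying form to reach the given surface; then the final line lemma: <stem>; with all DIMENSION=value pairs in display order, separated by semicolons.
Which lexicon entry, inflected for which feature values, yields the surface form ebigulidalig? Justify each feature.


underlying: ebugul-id-al-ig
NUM=em - signalled by the affix -al
SUR=un - signalled by the affix -ig
GRD=ta - signalled by the affix -id
check: ebugulidalig -> ebigulidalig -> ebigulidalig -> ebigulidalig
lemma: ebugul; NUM=em; SUR=un; GRD=ta


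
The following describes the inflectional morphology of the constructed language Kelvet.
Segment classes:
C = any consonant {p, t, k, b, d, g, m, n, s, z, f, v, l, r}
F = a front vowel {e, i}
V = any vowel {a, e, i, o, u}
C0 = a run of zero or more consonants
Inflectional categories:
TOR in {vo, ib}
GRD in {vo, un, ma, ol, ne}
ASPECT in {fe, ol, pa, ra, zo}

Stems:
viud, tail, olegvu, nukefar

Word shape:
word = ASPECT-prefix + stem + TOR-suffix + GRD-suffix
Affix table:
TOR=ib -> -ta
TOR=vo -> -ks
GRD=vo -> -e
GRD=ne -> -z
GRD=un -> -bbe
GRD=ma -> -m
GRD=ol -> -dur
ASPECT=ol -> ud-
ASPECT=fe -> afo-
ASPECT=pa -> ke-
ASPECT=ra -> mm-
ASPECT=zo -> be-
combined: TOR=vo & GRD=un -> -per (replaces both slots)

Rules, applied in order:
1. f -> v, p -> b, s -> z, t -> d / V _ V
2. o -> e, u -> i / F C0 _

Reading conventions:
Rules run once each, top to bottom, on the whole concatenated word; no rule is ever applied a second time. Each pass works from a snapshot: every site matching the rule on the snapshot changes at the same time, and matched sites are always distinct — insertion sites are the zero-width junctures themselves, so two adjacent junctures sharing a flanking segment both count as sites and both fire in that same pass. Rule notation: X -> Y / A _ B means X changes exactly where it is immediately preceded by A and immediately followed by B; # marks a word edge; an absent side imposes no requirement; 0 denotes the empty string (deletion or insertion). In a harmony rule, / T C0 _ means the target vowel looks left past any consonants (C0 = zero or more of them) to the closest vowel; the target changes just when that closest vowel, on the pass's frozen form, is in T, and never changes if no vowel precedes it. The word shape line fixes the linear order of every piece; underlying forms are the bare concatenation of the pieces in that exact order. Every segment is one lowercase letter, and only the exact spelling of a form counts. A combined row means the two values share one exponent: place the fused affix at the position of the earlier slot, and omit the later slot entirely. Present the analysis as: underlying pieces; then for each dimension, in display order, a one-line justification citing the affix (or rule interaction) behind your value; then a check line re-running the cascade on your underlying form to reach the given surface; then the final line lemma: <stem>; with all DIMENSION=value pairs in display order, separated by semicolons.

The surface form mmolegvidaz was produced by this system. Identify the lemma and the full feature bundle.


underlying: mm-olegvu-ta-z
TOR=ib - signalled by the affix -ta
GRD=ne - signalled by the affix -z
ASPECT=ra - signalled by the affix mm-
check: mmolegvutaz -> mmolegvudaz -> mmolegvidaz
lemma: olegvu; TOR=ib; GRD=ne; ASPECT=ra


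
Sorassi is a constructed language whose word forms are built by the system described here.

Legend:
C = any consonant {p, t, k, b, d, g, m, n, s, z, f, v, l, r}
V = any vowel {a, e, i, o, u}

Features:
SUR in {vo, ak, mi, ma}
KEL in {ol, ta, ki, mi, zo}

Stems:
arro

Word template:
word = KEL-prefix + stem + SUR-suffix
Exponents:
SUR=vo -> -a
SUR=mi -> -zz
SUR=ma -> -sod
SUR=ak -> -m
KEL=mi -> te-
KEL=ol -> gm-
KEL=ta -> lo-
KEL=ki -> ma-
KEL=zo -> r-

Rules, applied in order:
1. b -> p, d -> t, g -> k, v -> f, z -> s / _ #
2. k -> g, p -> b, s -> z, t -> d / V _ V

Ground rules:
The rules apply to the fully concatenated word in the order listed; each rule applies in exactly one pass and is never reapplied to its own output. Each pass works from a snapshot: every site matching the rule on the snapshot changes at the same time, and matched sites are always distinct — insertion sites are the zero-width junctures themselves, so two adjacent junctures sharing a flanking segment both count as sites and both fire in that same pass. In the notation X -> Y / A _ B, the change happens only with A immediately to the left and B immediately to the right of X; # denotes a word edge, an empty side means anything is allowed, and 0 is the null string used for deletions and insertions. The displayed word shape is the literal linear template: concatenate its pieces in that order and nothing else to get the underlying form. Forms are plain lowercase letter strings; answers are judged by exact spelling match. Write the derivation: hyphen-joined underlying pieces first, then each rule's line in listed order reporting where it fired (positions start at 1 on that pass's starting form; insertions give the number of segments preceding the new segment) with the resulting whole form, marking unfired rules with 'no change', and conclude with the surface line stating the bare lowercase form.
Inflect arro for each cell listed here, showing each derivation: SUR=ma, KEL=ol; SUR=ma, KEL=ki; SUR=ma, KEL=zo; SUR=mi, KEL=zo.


cell SUR=ma, KEL=ol:
underlying: gm-arro-sod
1. b -> p, d -> t, g -> k, v -> f, z -> s / _ #: fires at position(s) 9: gmarrosot
2. k -> g, p -> b, s -> z, t -> d / V _ V: fires at position(s) 7: gmarrozot
surface: gmarrozot

cell SUR=ma, KEL=ki:
underlying: ma-arro-sod
1. b -> p, d -> t, g -> k, v -> f, z -> s / _ #: fires at position(s) 9: maarrosot
2. k -> g, p -> b, s -> z, t -> d / V _ V: fires at position(s) 7: maarrozot
surface: maarrozot

cell SUR=ma, KEL=zo:
underlying: r-arro-sod
1. b -> p, d -> t, g -> k, v -> f, z -> s / _ #: fires at position(s) 8: rarrosot
2. k -> g, p -> b, s -> z, t -> d / V _ V: fires at position(s) 6: rarrozot
surface: rarrozot

cell SUR=mi, KEL=zo:
underlying: r-arro-zz
1. b -> p, d -> t, g -> k, v -> f, z -> s / _ #: fires at position(s) 7: rarrozs
2. k -> g, p -> b, s -> z, t -> d / V _ V: no change
surface: rarrozs


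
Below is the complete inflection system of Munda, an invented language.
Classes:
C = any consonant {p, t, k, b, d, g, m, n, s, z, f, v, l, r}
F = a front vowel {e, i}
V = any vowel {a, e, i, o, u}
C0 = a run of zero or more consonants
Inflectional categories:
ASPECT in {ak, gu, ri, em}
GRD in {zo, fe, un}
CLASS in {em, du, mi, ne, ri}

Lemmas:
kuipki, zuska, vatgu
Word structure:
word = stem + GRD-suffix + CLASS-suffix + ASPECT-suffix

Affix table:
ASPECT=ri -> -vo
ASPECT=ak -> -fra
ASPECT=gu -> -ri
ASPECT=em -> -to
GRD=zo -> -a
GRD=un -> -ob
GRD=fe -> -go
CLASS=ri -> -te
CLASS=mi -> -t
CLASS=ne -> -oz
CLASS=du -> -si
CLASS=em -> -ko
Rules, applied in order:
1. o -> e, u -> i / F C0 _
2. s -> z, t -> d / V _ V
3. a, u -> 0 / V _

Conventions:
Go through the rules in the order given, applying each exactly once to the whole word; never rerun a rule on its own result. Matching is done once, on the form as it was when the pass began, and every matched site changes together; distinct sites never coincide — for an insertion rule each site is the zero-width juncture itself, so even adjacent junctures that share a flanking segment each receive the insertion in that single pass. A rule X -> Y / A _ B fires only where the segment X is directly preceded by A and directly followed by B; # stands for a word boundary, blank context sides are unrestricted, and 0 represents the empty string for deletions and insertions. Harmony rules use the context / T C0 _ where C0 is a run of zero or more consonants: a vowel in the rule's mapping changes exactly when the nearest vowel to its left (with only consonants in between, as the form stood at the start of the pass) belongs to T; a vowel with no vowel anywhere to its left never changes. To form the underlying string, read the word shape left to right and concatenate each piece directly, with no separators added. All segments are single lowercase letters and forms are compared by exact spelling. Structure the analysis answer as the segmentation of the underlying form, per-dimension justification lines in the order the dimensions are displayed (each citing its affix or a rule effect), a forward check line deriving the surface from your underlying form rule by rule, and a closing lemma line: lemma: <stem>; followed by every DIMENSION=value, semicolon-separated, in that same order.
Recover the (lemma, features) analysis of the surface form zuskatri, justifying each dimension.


underlying: zuska-a-t-ri
ASPECT=gu - signalled by the affix -ri
GRD=zo - signalled by the affix -a
CLASS=mi - signalled by the affix -t
check: zuskaatri -> zuskaatri -> zuskaatri -> zuskatri
lemma: zuska; ASPECT=gu; GRD=zo; CLASS=mi


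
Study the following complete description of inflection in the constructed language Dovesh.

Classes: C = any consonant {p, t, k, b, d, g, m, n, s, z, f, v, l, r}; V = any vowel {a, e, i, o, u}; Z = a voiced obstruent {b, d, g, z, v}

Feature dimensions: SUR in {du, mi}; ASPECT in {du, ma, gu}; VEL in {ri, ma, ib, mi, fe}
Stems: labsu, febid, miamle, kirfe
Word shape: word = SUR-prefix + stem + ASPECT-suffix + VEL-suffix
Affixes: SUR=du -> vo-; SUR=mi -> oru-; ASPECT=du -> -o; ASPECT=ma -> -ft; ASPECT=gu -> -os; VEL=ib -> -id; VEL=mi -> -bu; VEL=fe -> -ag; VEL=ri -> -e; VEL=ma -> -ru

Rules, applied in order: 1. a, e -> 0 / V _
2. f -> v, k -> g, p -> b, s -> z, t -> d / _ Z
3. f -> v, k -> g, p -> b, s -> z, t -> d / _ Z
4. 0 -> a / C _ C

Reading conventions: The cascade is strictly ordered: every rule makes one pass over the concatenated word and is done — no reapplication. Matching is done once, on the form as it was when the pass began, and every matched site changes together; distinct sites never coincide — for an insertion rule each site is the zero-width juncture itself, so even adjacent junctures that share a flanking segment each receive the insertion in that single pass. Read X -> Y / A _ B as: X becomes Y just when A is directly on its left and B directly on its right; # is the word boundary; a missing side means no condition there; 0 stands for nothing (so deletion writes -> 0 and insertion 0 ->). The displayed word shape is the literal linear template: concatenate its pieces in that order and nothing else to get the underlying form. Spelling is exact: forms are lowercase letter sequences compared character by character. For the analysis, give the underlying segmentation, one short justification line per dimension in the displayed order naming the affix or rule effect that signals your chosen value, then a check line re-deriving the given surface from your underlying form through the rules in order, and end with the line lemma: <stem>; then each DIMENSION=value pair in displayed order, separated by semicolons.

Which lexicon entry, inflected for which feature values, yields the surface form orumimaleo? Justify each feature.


underlying: oru-miamle-o-e
SUR=mi - signalled by the affix oru-
ASPECT=du - signalled by the affix -o
VEL=ri - signalled by the affix -e
check: orumiamleoe -> orumimleo -> orumimleo -> orumimleo -> orumimaleo
lemma: miamle; SUR=mi; ASPECT=du; VEL=ri


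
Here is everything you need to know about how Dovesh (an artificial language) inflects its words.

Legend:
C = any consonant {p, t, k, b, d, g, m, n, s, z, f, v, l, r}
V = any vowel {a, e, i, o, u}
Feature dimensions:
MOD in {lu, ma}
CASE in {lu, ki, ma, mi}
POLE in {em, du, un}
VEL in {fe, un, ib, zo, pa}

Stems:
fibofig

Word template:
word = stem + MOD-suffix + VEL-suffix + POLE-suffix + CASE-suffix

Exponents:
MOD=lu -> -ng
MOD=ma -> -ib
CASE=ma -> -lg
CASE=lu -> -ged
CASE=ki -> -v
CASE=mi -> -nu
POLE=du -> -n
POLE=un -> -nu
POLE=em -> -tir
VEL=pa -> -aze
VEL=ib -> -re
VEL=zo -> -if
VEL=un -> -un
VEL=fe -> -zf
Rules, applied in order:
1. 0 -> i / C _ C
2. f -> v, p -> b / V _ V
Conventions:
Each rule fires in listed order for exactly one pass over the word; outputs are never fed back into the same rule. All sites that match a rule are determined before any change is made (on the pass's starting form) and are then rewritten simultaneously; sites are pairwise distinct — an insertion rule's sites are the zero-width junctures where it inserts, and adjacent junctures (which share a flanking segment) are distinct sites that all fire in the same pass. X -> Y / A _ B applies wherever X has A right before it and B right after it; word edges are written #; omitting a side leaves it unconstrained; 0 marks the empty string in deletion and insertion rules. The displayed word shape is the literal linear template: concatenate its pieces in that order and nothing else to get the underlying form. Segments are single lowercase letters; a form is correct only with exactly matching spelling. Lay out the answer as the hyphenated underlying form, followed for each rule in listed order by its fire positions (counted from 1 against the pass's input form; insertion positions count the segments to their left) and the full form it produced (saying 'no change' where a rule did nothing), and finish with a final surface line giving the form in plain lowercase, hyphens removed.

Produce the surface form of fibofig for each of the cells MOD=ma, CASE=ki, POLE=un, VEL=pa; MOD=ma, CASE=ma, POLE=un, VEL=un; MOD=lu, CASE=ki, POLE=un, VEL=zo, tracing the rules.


cell MOD=ma, CASE=ki, POLE=un, VEL=pa:
underlying: fibofig-ib-aze-nu-v
1. 0 -> i / C _ C: no change
2. f -> v, p -> b / V _ V: fires at position(s) 5: fibovigibazenuv
surface: fibovigibazenuv

cell MOD=ma, CASE=ma, POLE=un, VEL=un:
underlying: fibofig-ib-un-nu-lg
1. 0 -> i / C _ C: inserts after position(s) 11, 14: fibofigibuninulig
2. f -> v, p -> b / V _ V: fires at position(s) 5: fibovigibuninulig
surface: fibovigibuninulig

cell MOD=lu, CASE=ki, POLE=un, VEL=zo:
underlying: fibofig-ng-if-nu-v
1. 0 -> i / C _ C: inserts after position(s) 7, 8, 11: fibofiginigifinuv
2. f -> v, p -> b / V _ V: fires at position(s) 5, 13: fiboviginigivinuv
surface: fiboviginigivinuv


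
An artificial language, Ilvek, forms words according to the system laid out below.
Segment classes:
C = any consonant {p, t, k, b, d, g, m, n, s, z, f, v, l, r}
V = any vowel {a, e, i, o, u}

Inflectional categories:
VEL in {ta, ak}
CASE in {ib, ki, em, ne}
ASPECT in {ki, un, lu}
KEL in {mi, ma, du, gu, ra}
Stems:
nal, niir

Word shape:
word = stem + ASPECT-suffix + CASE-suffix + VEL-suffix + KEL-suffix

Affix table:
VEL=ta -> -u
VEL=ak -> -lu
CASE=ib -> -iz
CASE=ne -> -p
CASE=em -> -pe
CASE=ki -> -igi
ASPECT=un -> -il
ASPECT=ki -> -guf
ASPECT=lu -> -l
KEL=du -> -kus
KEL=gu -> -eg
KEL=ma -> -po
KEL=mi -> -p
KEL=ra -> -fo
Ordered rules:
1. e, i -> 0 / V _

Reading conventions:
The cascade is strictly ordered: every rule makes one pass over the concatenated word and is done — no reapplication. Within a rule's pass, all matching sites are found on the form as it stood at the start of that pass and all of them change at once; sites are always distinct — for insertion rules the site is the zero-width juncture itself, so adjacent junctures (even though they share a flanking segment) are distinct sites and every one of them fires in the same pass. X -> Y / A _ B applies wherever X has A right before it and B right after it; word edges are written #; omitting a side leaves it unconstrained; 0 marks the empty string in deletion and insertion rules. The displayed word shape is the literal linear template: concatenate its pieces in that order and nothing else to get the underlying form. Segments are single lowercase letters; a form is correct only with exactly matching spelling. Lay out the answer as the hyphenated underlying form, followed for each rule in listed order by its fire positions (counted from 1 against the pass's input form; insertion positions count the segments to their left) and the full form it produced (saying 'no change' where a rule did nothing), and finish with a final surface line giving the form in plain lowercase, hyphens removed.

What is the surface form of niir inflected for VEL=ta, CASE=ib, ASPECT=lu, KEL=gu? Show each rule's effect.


underlying: niir-l-iz-u-eg
1. e, i -> 0 / V _: fires at position(s) 3, 9: nirlizug
surface: nirlizug


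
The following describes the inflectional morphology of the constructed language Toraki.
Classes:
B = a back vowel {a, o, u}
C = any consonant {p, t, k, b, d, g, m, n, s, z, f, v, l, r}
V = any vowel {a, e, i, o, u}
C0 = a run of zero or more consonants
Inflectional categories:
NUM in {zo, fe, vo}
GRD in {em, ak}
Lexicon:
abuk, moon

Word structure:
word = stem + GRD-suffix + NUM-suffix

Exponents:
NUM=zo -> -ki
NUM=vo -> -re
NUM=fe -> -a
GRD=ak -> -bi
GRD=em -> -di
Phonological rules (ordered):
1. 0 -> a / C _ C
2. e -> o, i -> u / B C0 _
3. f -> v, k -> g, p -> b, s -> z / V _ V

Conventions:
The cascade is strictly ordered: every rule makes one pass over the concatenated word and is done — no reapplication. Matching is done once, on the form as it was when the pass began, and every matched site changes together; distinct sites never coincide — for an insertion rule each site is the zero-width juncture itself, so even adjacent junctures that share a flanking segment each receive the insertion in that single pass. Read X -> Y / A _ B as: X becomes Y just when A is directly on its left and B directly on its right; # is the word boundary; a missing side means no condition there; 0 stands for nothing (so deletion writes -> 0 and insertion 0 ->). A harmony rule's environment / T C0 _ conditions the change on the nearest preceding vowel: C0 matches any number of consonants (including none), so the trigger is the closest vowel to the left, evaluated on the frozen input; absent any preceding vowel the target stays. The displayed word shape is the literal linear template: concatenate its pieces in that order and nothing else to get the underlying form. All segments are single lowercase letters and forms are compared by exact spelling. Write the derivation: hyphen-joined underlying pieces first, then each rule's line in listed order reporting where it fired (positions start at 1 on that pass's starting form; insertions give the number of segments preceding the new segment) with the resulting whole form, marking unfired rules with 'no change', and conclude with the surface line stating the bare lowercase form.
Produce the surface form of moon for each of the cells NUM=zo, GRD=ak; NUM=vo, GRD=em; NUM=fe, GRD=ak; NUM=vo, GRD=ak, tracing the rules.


cell NUM=zo, GRD=ak:
underlying: moon-bi-ki
1. 0 -> a / C _ C: inserts after position(s) 4: moonabiki
2. e -> o, i -> u / B C0 _: fires at position(s) 7: moonabuki
3. f -> v, k -> g, p -> b, s -> z / V _ V: fires at position(s) 8: moonabugi
surface: moonabugi

cell NUM=vo, GRD=em:
underlying: moon-di-re
1. 0 -> a / C _ C: inserts after position(s) 4: moonadire
2. e -> o, i -> u / B C0 _: fires at position(s) 7: moonadure
3. f -> v, k -> g, p -> b, s -> z / V _ V: no change
surface: moonadure

cell NUM=fe, GRD=ak:
underlying: moon-bi-a
1. 0 -> a / C _ C: inserts after position(s) 4: moonabia
2. e -> o, i -> u / B C0 _: fires at position(s) 7: moonabua
3. f -> v, k -> g, p -> b, s -> z / V _ V: no change
surface: moonabua

cell NUM=vo, GRD=ak:
underlying: moon-bi-re
1. 0 -> a / C _ C: inserts after position(s) 4: moonabire
2. e -> o, i -> u / B C0 _: fires at position(s) 7: moonabure
3. f -> v, k -> g, p -> b, s -> z / V _ V: no change
surface: moonabure


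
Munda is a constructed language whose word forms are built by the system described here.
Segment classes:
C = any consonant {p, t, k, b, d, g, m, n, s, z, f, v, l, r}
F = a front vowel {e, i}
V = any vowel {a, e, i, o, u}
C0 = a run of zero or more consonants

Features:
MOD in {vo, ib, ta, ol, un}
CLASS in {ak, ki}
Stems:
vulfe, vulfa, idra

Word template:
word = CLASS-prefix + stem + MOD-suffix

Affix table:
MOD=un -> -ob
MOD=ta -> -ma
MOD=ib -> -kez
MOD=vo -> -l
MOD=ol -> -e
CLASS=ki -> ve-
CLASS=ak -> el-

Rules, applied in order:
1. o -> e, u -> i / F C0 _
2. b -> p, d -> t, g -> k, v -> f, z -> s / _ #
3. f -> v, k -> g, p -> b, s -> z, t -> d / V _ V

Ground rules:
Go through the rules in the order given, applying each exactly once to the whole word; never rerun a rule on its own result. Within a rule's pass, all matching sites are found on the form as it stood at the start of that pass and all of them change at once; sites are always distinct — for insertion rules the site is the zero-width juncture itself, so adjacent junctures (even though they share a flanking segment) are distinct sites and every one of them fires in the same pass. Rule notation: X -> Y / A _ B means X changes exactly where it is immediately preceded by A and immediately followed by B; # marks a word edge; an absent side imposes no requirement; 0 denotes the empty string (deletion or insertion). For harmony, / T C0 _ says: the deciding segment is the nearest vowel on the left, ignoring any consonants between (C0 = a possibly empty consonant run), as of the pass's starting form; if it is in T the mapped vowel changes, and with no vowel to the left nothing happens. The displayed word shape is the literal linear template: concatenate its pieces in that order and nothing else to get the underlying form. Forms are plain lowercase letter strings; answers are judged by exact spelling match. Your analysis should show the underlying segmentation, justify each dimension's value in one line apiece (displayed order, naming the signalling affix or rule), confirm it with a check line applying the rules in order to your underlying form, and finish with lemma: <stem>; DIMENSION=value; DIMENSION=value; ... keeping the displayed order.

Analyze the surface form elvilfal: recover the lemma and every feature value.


underlying: el-vulfa-l
MOD=vo - signalled by the affix -l
CLASS=ak - signalled by the affix el-
check: elvulfal -> elvilfal -> elvilfal -> elvilfal
lemma: vulfa; MOD=vo; CLASS=ak


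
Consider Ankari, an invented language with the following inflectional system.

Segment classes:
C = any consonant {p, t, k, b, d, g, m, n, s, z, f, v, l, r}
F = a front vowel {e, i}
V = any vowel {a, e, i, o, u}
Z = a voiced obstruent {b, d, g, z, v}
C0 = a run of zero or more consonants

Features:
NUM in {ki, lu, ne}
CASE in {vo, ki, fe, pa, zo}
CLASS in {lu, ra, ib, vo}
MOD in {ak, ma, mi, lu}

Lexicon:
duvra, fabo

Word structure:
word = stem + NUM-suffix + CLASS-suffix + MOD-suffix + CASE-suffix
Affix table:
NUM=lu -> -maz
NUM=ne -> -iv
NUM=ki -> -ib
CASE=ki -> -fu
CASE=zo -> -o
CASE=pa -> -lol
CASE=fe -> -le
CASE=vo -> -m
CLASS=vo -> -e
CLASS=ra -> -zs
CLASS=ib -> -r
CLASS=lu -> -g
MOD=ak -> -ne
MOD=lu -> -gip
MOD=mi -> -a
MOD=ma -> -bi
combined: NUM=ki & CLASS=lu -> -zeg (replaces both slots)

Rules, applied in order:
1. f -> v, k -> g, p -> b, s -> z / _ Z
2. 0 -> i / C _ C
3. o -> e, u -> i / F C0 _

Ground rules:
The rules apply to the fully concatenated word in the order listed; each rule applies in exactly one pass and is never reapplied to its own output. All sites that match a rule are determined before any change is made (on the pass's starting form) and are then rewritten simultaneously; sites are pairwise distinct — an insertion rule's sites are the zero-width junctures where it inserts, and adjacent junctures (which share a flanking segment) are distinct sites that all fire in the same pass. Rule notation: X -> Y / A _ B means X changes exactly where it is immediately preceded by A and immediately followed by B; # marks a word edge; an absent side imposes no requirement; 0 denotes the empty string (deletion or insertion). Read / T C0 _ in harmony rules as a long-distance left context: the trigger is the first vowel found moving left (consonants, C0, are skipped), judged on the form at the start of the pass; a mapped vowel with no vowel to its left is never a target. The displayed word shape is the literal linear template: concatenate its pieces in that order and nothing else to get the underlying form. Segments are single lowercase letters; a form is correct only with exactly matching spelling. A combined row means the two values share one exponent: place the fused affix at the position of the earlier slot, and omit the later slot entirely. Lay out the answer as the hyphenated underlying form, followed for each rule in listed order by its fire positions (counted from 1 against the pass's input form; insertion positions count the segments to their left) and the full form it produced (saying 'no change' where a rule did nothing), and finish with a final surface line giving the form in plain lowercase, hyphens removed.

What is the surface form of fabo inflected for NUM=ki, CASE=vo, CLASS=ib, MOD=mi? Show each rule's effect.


underlying: fabo-ib-r-a-m
1. f -> v, k -> g, p -> b, s -> z / _ Z: no change
2. 0 -> i / C _ C: inserts after position(s) 6: faboibiram
3. o -> e, u -> i / F C0 _: no change
surface: faboibiram
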